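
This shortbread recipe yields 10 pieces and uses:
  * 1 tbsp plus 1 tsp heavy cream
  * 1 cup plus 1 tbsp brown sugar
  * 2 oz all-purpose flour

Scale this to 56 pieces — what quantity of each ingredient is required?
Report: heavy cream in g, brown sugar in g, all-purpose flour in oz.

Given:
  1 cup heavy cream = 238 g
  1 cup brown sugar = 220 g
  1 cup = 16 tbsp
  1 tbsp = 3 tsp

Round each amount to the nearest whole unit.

Scaling factor: 56/10 = 28/5 = 5.6.
heavy cream: (1 tbsp + 1 tsp = 4/3 tbsp) × 28/5 ÷ 16 tbsp/cup × 238 g/cup ≈ 111 g
brown sugar: (1 cup + 1 tbsp = 1.0625 cup) × 28/5 × 220 g/cup = 1309 g
all-purpose flour: 2 oz × 28/5 ≈ 11 oz

heavy cream: 111 g; brown sugar: 1309 g; all-purpose flour: 11 oz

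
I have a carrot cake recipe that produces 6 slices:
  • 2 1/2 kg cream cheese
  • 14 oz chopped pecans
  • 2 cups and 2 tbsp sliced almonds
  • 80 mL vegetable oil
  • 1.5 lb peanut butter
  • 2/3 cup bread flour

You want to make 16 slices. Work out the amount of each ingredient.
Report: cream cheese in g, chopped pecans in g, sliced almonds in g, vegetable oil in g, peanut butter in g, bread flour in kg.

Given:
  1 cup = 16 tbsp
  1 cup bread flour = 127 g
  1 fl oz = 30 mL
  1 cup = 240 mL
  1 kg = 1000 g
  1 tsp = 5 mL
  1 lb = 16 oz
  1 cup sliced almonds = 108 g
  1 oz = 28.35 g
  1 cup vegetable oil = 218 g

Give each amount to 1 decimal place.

cream cheese: 6666.7 g; chopped pecans: 1058.4 g; sliced almonds: 612.0 g; vegetable oil: 193.8 g; peanut butter: 1814.4 g; bread flour: 0.2 kg

Scaling factor: 16/6 = 8/3.
cream cheese: 2.5 kg × 8/3 × 1000 g/kg ≈ 6666.7 g
chopped pecans: 14 oz × 8/3 × 28.35 g/oz = 1058.4 g
sliced almonds: (2 cup + 2 tbsp = 2.125 cup) × 8/3 × 108 g/cup = 612.0 g
vegetable oil: 80 mL × 8/3 ÷ 240 mL/cup × 218 g/cup ≈ 193.8 g
peanut butter: 1.5 lb × 8/3 × 16 oz/lb × 28.35 g/oz = 1814.4 g
bread flour: 2/3 cup × 8/3 × 127 g/cup ÷ 1000 g/kg ≈ 0.2 kg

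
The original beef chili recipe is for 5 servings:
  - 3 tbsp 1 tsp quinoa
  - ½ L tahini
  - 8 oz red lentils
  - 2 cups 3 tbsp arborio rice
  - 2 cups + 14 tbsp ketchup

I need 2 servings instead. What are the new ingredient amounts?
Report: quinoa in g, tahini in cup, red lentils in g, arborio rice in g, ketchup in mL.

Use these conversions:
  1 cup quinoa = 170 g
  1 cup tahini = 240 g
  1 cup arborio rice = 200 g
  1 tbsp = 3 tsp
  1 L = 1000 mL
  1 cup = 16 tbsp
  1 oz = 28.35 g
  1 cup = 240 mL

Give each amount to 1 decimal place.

quinoa: 14.2 g; tahini: 0.8 cup; red lentils: 90.7 g; arborio rice: 175.0 g; ketchup: 276.0 mL

Scaling factor: 2/5 = 0.4.
quinoa: (3 tbsp + 1 tsp = 10/3 tbsp) × 2/5 ÷ 16 tbsp/cup × 170 g/cup ≈ 14.2 g
tahini: 0.5 L × 2/5 × 1000 mL/L ÷ 240 mL/cup ≈ 0.8 cup
red lentils: 8 oz × 2/5 × 28.35 g/oz ≈ 90.7 g
arborio rice: (2 cup + 3 tbsp = 2.1875 cup) × 2/5 × 200 g/cup = 175.0 g
ketchup: (2 cup + 14 tbsp = 2.875 cup) × 2/5 × 240 mL/cup = 276.0 mL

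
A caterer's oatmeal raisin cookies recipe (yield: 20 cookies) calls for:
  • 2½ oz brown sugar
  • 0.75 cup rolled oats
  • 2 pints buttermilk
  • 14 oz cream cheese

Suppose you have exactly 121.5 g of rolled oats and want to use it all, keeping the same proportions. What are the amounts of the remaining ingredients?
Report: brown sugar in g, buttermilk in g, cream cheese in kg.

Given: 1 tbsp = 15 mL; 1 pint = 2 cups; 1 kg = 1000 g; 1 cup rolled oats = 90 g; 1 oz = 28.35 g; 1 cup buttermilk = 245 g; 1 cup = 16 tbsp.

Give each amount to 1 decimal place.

brown sugar: 127.6 g; buttermilk: 1764.0 g; cream cheese: 0.7 kg

The original recipe has 67.5 g of rolled oats, so the scaling factor is 121.5 ÷ 67.5 = 9/5 = 1.8.
brown sugar: 2.5 oz × 9/5 × 28.35 g/oz ≈ 127.6 g
buttermilk: 2 pint × 9/5 × 2 cup/pint × 245 g/cup = 1764.0 g
cream cheese: 14 oz × 9/5 × 28.35 g/oz ÷ 1000 g/kg ≈ 0.7 kg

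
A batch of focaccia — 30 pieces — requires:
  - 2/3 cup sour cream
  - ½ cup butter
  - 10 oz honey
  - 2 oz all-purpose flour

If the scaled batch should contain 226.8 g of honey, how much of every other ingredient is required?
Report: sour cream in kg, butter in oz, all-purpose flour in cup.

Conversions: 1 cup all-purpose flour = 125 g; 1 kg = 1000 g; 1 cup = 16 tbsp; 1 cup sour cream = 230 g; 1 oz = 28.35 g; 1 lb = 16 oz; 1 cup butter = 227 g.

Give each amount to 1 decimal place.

sour cream: 0.1 kg; butter: 3.2 oz; all-purpose flour: 0.4 cup

The original recipe has 283.5 g of honey, so the scaling factor is 226.8 ÷ 283.5 = 4/5 = 0.8.
sour cream: 2/3 cup × 4/5 × 230 g/cup ÷ 1000 g/kg ≈ 0.1 kg
butter: 0.5 cup × 4/5 × 227 g/cup ÷ 28.35 g/oz ≈ 3.2 oz
all-purpose flour: 2 oz × 4/5 × 28.35 g/oz ÷ 125 g/cup ≈ 0.4 cup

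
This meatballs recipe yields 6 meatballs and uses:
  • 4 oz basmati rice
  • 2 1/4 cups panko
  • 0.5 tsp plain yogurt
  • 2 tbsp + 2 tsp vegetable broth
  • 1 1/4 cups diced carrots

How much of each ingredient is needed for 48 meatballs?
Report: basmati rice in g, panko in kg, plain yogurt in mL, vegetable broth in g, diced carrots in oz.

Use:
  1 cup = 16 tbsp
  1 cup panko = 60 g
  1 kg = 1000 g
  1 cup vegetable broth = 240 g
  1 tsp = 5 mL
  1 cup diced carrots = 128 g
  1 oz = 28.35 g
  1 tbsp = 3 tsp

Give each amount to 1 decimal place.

basmati rice: 907.2 g; panko: 1.1 kg; plain yogurt: 20.0 mL; vegetable broth: 320.0 g; diced carrots: 45.1 oz

Scaling factor: 48/6 = 8.
basmati rice: 4 oz × 8 × 28.35 g/oz = 907.2 g
panko: 2.25 cup × 8 × 60 g/cup ÷ 1000 g/kg ≈ 1.1 kg
plain yogurt: 0.5 tsp × 8 × 5 mL/tsp = 20.0 mL
vegetable broth: (2 tbsp + 2 tsp = 8/3 tbsp) × 8 ÷ 16 tbsp/cup × 240 g/cup = 320.0 g
diced carrots: 1.25 cup × 8 × 128 g/cup ÷ 28.35 g/oz ≈ 45.1 oz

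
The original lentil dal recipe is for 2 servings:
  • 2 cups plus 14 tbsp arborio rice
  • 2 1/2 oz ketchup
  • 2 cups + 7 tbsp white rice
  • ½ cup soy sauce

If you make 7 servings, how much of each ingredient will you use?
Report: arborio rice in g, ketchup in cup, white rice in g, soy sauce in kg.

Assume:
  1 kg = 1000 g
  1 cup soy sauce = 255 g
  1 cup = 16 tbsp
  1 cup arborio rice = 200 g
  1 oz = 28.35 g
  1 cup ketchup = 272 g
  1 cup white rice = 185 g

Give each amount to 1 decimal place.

Scaling factor: 7/2 = 3.5.
arborio rice: (2 cup + 14 tbsp = 2.875 cup) × 7/2 × 200 g/cup = 2012.5 g
ketchup: 2.5 oz × 7/2 × 28.35 g/oz ÷ 272 g/cup ≈ 0.9 cup
white rice: (2 cup + 7 tbsp = 2.4375 cup) × 7/2 × 185 g/cup ≈ 1578.3 g
soy sauce: 0.5 cup × 7/2 × 255 g/cup ÷ 1000 g/kg ≈ 0.4 kg

arborio rice: 2012.5 g; ketchup: 0.9 cup; white rice: 1578.3 g; soy sauce: 0.4 kg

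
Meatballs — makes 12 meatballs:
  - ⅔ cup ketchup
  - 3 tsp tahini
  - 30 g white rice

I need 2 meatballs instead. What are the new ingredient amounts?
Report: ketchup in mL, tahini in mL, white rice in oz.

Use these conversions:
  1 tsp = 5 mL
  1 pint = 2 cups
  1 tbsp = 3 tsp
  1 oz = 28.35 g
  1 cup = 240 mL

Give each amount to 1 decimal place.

Scaling factor: 2/12 = 1/6.
ketchup: 2/3 cup × 1/6 × 240 mL/cup ≈ 26.7 mL
tahini: 3 tsp × 1/6 × 5 mL/tsp = 2.5 mL
white rice: 30 g × 1/6 ÷ 28.35 g/oz ≈ 0.2 oz

ketchup: 26.7 mL; tahini: 2.5 mL; white rice: 0.2 oz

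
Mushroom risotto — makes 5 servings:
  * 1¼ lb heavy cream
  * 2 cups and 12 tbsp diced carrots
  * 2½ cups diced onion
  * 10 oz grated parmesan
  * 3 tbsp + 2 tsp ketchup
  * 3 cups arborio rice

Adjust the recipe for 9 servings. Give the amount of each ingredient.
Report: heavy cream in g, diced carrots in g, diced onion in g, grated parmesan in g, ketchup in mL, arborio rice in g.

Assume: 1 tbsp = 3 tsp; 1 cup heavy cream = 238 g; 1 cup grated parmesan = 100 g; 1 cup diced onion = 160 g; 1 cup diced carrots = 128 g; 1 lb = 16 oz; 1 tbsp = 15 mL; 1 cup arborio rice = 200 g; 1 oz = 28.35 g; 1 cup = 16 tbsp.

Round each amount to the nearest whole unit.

Scaling factor: 9/5 = 1.8.
heavy cream: 1.25 lb × 9/5 × 16 oz/lb × 28.35 g/oz ≈ 1021 g
diced carrots: (2 cup + 12 tbsp = 2.75 cup) × 9/5 × 128 g/cup ≈ 634 g
diced onion: 2.5 cup × 9/5 × 160 g/cup = 720 g
grated parmesan: 10 oz × 9/5 × 28.35 g/oz ≈ 510 g
ketchup: (3 tbsp + 2 tsp = 11/3 tbsp) × 9/5 × 15 mL/tbsp = 99 mL
arborio rice: 3 cup × 9/5 × 200 g/cup = 1080 g

heavy cream: 1021 g; diced carrots: 634 g; diced onion: 720 g; grated parmesan: 510 g; ketchup: 99 mL; arborio rice: 1080 g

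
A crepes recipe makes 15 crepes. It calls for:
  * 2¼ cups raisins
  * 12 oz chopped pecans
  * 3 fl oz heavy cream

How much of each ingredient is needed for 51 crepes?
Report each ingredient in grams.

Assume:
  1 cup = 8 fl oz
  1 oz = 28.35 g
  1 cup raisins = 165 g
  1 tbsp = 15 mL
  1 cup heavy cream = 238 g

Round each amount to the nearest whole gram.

raisins: 1262 g; chopped pecans: 1157 g; heavy cream: 303 g

Scaling factor: 51/15 = 17/5 = 3.4.
raisins: 2.25 cup × 17/5 × 165 g/cup ≈ 1262 g
chopped pecans: 12 oz × 17/5 × 28.35 g/oz ≈ 1157 g
heavy cream: 3 fl oz × 17/5 ÷ 8 fl oz/cup × 238 g/cup ≈ 303 g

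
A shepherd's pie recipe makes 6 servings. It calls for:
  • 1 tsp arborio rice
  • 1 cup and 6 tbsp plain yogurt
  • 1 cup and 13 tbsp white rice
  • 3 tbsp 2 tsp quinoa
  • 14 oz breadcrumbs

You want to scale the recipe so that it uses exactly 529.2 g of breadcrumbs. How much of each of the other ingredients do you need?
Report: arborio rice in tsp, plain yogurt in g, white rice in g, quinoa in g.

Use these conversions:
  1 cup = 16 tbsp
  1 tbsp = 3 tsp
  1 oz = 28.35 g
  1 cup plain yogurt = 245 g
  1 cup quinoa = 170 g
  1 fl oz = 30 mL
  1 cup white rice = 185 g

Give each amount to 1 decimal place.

arborio rice: 1.3 tsp; plain yogurt: 449.2 g; white rice: 447.1 g; quinoa: 51.9 g

The original recipe has 396.9 g of breadcrumbs, so the scaling factor is 529.2 ÷ 396.9 = 4/3.
arborio rice: 1 tsp × 4/3 ≈ 1.3 tsp
plain yogurt: (1 cup + 6 tbsp = 1.375 cup) × 4/3 × 245 g/cup ≈ 449.2 g
white rice: (1 cup + 13 tbsp = 1.8125 cup) × 4/3 × 185 g/cup ≈ 447.1 g
quinoa: (3 tbsp + 2 tsp = 11/3 tbsp) × 4/3 ÷ 16 tbsp/cup × 170 g/cup ≈ 51.9 g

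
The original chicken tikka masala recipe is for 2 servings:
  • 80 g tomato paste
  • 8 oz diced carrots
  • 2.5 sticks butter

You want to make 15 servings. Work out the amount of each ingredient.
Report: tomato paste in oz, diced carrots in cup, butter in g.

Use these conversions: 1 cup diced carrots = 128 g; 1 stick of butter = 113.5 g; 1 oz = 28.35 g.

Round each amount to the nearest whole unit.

Scaling factor: 15/2 = 7.5.
tomato paste: 80 g × 15/2 ÷ 28.35 g/oz ≈ 21 oz
diced carrots: 8 oz × 15/2 × 28.35 g/oz ÷ 128 g/cup ≈ 13 cup
butter: 2.5 stick × 15/2 × 113.5 g/stick ≈ 2128 g

tomato paste: 21 oz; diced carrots: 13 cup; butter: 2128 g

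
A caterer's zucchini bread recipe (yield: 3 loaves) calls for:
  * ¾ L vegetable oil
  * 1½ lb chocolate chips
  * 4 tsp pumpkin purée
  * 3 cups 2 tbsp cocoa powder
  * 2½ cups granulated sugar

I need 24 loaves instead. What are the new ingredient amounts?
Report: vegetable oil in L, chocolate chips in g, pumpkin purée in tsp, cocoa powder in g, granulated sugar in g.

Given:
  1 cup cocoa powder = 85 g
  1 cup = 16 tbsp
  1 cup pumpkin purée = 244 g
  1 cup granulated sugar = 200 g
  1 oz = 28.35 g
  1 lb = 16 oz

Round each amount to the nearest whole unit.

vegetable oil: 6 L; chocolate chips: 5443 g; pumpkin purée: 32 tsp; cocoa powder: 2125 g; granulated sugar: 4000 g

Scaling factor: 24/3 = 8.
vegetable oil: 0.75 L × 8 = 6 L
chocolate chips: 1.5 lb × 8 × 16 oz/lb × 28.35 g/oz ≈ 5443 g
pumpkin purée: 4 tsp × 8 = 32 tsp
cocoa powder: (3 cup + 2 tbsp = 3.125 cup) × 8 × 85 g/cup = 2125 g
granulated sugar: 2.5 cup × 8 × 200 g/cup = 4000 g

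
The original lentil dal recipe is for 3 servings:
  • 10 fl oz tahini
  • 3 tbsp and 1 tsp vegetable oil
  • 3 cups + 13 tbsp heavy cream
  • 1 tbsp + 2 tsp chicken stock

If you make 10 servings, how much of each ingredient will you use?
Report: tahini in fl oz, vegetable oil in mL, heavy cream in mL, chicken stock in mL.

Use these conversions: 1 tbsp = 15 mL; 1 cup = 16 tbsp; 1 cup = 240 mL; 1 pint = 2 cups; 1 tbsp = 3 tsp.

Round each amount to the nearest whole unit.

Scaling factor: 10/3.
tahini: 10 fl oz × 10/3 ≈ 33 fl oz
vegetable oil: (3 tbsp + 1 tsp = 10/3 tbsp) × 10/3 × 15 mL/tbsp ≈ 167 mL
heavy cream: (3 cup + 13 tbsp = 3.8125 cup) × 10/3 × 240 mL/cup = 3050 mL
chicken stock: (1 tbsp + 2 tsp = 5/3 tbsp) × 10/3 × 15 mL/tbsp ≈ 83 mL

tahini: 33 fl oz; vegetable oil: 167 mL; heavy cream: 3050 mL; chicken stock: 83 mL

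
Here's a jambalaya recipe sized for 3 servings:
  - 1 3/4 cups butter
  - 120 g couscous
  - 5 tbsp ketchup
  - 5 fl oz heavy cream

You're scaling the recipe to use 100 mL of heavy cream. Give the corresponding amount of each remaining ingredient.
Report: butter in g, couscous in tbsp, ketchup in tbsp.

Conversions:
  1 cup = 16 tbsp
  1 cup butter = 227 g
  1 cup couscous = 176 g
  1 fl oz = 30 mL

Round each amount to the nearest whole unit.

The original recipe has 150 mL of heavy cream, so the scaling factor is 100 ÷ 150 = 2/3.
butter: 1.75 cup × 2/3 × 227 g/cup ≈ 265 g
couscous: 120 g × 2/3 ÷ 176 g/cup × 16 tbsp/cup ≈ 7 tbsp
ketchup: 5 tbsp × 2/3 ≈ 3 tbsp

butter: 265 g; couscous: 7 tbsp; ketchup: 3 tbsp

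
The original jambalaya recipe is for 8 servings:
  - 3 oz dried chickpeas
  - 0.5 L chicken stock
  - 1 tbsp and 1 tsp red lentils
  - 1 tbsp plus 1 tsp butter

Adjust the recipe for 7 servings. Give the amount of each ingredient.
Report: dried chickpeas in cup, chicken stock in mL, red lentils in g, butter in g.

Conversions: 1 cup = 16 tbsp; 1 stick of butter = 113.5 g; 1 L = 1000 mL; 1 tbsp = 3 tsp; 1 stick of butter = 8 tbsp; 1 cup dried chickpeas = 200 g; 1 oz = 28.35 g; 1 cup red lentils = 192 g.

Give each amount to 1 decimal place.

dried chickpeas: 0.4 cup; chicken stock: 437.5 mL; red lentils: 14.0 g; butter: 16.6 g

Scaling factor: 7/8 = 0.875.
dried chickpeas: 3 oz × 7/8 × 28.35 g/oz ÷ 200 g/cup ≈ 0.4 cup
chicken stock: 0.5 L × 7/8 × 1000 mL/L = 437.5 mL
red lentils: (1 tbsp + 1 tsp = 4/3 tbsp) × 7/8 ÷ 16 tbsp/cup × 192 g/cup = 14.0 g
butter: (1 tbsp + 1 tsp = 4/3 tbsp) × 7/8 ÷ 8 tbsp/stick × 113.5 g/stick ≈ 16.6 g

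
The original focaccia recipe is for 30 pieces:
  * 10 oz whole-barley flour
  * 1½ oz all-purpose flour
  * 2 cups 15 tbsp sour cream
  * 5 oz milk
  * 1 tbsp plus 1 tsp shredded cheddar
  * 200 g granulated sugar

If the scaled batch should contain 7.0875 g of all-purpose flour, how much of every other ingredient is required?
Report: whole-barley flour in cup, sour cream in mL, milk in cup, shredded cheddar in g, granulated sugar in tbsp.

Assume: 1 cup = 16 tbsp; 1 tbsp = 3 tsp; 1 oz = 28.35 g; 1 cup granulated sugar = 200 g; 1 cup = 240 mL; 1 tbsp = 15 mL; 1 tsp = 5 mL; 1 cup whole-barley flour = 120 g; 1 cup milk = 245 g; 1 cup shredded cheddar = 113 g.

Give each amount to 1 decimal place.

The original recipe has 42.525 g of all-purpose flour, so the scaling factor is 7.0875 ÷ 42.525 = 1/6.
whole-barley flour: 10 oz × 1/6 × 28.35 g/oz ÷ 120 g/cup ≈ 0.4 cup
sour cream: (2 cup + 15 tbsp = 2.9375 cup) × 1/6 × 240 mL/cup = 117.5 mL
milk: 5 oz × 1/6 × 28.35 g/oz ÷ 245 g/cup ≈ 0.1 cup
shredded cheddar: (1 tbsp + 1 tsp = 4/3 tbsp) × 1/6 ÷ 16 tbsp/cup × 113 g/cup ≈ 1.6 g
granulated sugar: 200 g × 1/6 ÷ 200 g/cup × 16 tbsp/cup ≈ 2.7 tbsp

whole-barley flour: 0.4 cup; sour cream: 117.5 mL; milk: 0.1 cup; shredded cheddar: 1.6 g; granulated sugar: 2.7 tbsp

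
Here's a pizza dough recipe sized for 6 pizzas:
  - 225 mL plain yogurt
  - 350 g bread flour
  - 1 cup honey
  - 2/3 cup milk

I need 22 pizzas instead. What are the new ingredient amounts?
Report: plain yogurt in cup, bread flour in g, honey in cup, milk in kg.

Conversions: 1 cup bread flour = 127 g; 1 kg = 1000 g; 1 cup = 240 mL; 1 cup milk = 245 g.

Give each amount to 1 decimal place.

plain yogurt: 3.4 cup; bread flour: 1283.3 g; honey: 3.7 cup; milk: 0.6 kg

Scaling factor: 22/6 = 11/3.
plain yogurt: 225 mL × 11/3 ÷ 240 mL/cup ≈ 3.4 cup
bread flour: 350 g × 11/3 ≈ 1283.3 g
honey: 1 cup × 11/3 ≈ 3.7 cup
milk: 2/3 cup × 11/3 × 245 g/cup ÷ 1000 g/kg ≈ 0.6 kg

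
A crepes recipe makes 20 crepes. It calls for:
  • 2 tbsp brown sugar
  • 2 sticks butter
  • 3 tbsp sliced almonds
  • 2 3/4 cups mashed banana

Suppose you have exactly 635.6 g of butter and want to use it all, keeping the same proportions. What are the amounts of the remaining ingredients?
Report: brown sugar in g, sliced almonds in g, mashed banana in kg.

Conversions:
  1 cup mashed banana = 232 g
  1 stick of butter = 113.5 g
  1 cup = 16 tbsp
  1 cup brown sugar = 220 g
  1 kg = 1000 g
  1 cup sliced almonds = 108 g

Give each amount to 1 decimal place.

brown sugar: 77.0 g; sliced almonds: 56.7 g; mashed banana: 1.8 kg

The original recipe has 227 g of butter, so the scaling factor is 635.6 ÷ 227 = 14/5 = 2.8.
brown sugar: 2 tbsp × 14/5 ÷ 16 tbsp/cup × 220 g/cup = 77.0 g
sliced almonds: 3 tbsp × 14/5 ÷ 16 tbsp/cup × 108 g/cup = 56.7 g
mashed banana: 2.75 cup × 14/5 × 232 g/cup ÷ 1000 g/kg ≈ 1.8 kg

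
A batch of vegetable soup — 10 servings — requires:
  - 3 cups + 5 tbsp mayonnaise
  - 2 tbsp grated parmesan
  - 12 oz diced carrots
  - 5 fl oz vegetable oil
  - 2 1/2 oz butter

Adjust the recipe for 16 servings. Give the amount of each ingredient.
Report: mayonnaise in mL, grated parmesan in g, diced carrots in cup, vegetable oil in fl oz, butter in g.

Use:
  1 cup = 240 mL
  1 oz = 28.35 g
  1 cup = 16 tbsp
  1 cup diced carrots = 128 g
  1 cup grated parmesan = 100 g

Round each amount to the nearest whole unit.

Scaling factor: 16/10 = 8/5 = 1.6.
mayonnaise: (3 cup + 5 tbsp = 3.3125 cup) × 8/5 × 240 mL/cup = 1272 mL
grated parmesan: 2 tbsp × 8/5 ÷ 16 tbsp/cup × 100 g/cup = 20 g
diced carrots: 12 oz × 8/5 × 28.35 g/oz ÷ 128 g/cup ≈ 4 cup
vegetable oil: 5 fl oz × 8/5 = 8 fl oz
butter: 2.5 oz × 8/5 × 28.35 g/oz ≈ 113 g

mayonnaise: 1272 mL; grated parmesan: 20 g; diced carrots: 4 cup; vegetable oil: 8 fl oz; butter: 113 g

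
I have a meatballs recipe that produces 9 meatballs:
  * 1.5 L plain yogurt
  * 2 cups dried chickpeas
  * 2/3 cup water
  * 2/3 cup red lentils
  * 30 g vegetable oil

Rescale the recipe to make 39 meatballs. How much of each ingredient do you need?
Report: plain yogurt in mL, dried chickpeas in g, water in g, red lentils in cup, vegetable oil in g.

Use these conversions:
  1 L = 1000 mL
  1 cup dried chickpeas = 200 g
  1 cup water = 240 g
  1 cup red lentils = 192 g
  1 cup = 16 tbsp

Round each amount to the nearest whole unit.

plain yogurt: 6500 mL; dried chickpeas: 1733 g; water: 693 g; red lentils: 3 cup; vegetable oil: 130 g

Scaling factor: 39/9 = 13/3.
plain yogurt: 1.5 L × 13/3 × 1000 mL/L = 6500 mL
dried chickpeas: 2 cup × 13/3 × 200 g/cup ≈ 1733 g
water: 2/3 cup × 13/3 × 240 g/cup ≈ 693 g
red lentils: 2/3 cup × 13/3 ≈ 3 cup
vegetable oil: 30 g × 13/3 = 130 g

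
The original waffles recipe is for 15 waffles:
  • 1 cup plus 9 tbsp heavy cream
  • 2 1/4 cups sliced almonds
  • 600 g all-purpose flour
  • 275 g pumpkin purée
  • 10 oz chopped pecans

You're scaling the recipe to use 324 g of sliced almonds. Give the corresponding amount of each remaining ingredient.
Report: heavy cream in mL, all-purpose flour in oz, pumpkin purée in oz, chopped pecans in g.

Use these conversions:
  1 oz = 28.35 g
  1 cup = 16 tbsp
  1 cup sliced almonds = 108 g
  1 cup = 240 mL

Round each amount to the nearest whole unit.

heavy cream: 500 mL; all-purpose flour: 28 oz; pumpkin purée: 13 oz; chopped pecans: 378 g

The original recipe has 243 g of sliced almonds, so the scaling factor is 324 ÷ 243 = 4/3.
heavy cream: (1 cup + 9 tbsp = 1.5625 cup) × 4/3 × 240 mL/cup = 500 mL
all-purpose flour: 600 g × 4/3 ÷ 28.35 g/oz ≈ 28 oz
pumpkin purée: 275 g × 4/3 ÷ 28.35 g/oz ≈ 13 oz
chopped pecans: 10 oz × 4/3 × 28.35 g/oz = 378 g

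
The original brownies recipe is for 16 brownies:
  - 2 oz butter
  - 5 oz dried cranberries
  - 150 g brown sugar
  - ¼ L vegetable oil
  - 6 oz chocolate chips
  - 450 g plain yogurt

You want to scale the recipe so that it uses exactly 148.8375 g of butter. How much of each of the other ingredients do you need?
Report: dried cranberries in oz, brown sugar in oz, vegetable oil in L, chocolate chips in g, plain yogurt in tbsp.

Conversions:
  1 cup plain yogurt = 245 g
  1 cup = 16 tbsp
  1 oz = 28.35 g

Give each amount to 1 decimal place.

The original recipe has 56.7 g of butter, so the scaling factor is 148.8375 ÷ 56.7 = 21/8 = 2.625.
dried cranberries: 5 oz × 21/8 ≈ 13.1 oz
brown sugar: 150 g × 21/8 ÷ 28.35 g/oz ≈ 13.9 oz
vegetable oil: 0.25 L × 21/8 ≈ 0.7 L
chocolate chips: 6 oz × 21/8 × 28.35 g/oz ≈ 446.5 g
plain yogurt: 450 g × 21/8 ÷ 245 g/cup × 16 tbsp/cup ≈ 77.1 tbsp

dried cranberries: 13.1 oz; brown sugar: 13.9 oz; vegetable oil: 0.7 L; chocolate chips: 446.5 g; plain yogurt: 77.1 tbsp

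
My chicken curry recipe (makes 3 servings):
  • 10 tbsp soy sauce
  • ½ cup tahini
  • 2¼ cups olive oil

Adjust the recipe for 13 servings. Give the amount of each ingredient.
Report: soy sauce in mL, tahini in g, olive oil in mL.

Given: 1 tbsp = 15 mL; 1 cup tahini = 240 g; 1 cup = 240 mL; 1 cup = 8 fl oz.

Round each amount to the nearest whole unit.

Scaling factor: 13/3.
soy sauce: 10 tbsp × 13/3 × 15 mL/tbsp = 650 mL
tahini: 0.5 cup × 13/3 × 240 g/cup = 520 g
olive oil: 2.25 cup × 13/3 × 240 mL/cup = 2340 mL

soy sauce: 650 mL; tahini: 520 g; olive oil: 2340 mL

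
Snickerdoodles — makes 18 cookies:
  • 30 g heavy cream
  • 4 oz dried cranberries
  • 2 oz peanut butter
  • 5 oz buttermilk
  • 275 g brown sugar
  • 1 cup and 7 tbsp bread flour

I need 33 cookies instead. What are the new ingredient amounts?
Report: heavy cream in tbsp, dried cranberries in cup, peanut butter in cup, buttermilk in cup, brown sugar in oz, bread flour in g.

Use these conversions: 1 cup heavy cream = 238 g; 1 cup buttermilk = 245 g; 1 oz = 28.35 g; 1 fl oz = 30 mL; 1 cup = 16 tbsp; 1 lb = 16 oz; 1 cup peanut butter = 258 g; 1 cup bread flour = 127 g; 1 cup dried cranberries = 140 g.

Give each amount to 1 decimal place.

heavy cream: 3.7 tbsp; dried cranberries: 1.5 cup; peanut butter: 0.4 cup; buttermilk: 1.1 cup; brown sugar: 17.8 oz; bread flour: 334.7 g

Scaling factor: 33/18 = 11/6.
heavy cream: 30 g × 11/6 ÷ 238 g/cup × 16 tbsp/cup ≈ 3.7 tbsp
dried cranberries: 4 oz × 11/6 × 28.35 g/oz ÷ 140 g/cup ≈ 1.5 cup
peanut butter: 2 oz × 11/6 × 28.35 g/oz ÷ 258 g/cup ≈ 0.4 cup
buttermilk: 5 oz × 11/6 × 28.35 g/oz ÷ 245 g/cup ≈ 1.1 cup
brown sugar: 275 g × 11/6 ÷ 28.35 g/oz ≈ 17.8 oz
bread flour: (1 cup + 7 tbsp = 1.4375 cup) × 11/6 × 127 g/cup ≈ 334.7 g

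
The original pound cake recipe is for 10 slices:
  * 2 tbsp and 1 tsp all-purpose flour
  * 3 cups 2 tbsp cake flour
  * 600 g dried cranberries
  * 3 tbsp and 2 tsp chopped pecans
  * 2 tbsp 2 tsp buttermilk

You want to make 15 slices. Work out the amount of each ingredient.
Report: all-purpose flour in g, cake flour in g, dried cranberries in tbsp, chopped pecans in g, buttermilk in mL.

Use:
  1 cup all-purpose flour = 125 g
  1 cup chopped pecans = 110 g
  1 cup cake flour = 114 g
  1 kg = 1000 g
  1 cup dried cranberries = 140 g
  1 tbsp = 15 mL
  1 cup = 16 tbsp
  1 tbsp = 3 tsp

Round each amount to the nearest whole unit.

Scaling factor: 15/10 = 3/2 = 1.5.
all-purpose flour: (2 tbsp + 1 tsp = 7/3 tbsp) × 3/2 ÷ 16 tbsp/cup × 125 g/cup ≈ 27 g
cake flour: (3 cup + 2 tbsp = 3.125 cup) × 3/2 × 114 g/cup ≈ 534 g
dried cranberries: 600 g × 3/2 ÷ 140 g/cup × 16 tbsp/cup ≈ 103 tbsp
chopped pecans: (3 tbsp + 2 tsp = 11/3 tbsp) × 3/2 ÷ 16 tbsp/cup × 110 g/cup ≈ 38 g
buttermilk: (2 tbsp + 2 tsp = 8/3 tbsp) × 3/2 × 15 mL/tbsp = 60 mL

all-purpose flour: 27 g; cake flour: 534 g; dried cranberries: 103 tbsp; chopped pecans: 38 g; buttermilk: 60 mL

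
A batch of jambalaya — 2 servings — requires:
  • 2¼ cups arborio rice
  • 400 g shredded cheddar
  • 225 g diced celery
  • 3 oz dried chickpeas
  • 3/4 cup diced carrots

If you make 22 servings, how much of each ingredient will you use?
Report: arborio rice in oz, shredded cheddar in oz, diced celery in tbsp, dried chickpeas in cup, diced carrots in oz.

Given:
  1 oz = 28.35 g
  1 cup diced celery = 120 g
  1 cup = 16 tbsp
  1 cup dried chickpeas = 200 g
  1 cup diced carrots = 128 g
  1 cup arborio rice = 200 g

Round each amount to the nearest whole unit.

Scaling factor: 22/2 = 11.
arborio rice: 2.25 cup × 11 × 200 g/cup ÷ 28.35 g/oz ≈ 175 oz
shredded cheddar: 400 g × 11 ÷ 28.35 g/oz ≈ 155 oz
diced celery: 225 g × 11 ÷ 120 g/cup × 16 tbsp/cup = 330 tbsp
dried chickpeas: 3 oz × 11 × 28.35 g/oz ÷ 200 g/cup ≈ 5 cup
diced carrots: 0.75 cup × 11 × 128 g/cup ÷ 28.35 g/oz ≈ 37 oz

arborio rice: 175 oz; shredded cheddar: 155 oz; diced celery: 330 tbsp; dried chickpeas: 5 cup; diced carrots: 37 oz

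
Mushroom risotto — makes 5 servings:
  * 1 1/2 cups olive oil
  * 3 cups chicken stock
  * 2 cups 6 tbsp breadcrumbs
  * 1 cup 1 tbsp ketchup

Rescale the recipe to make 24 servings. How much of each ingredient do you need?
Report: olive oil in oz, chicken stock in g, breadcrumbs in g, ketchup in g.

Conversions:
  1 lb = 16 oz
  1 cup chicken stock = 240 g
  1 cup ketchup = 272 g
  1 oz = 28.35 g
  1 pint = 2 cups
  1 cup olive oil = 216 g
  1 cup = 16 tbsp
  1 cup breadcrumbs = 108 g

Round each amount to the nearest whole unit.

Scaling factor: 24/5 = 4.8.
olive oil: 1.5 cup × 24/5 × 216 g/cup ÷ 28.35 g/oz ≈ 55 oz
chicken stock: 3 cup × 24/5 × 240 g/cup = 3456 g
breadcrumbs: (2 cup + 6 tbsp = 2.375 cup) × 24/5 × 108 g/cup ≈ 1231 g
ketchup: (1 cup + 1 tbsp = 1.0625 cup) × 24/5 × 272 g/cup ≈ 1387 g

olive oil: 55 oz; chicken stock: 3456 g; breadcrumbs: 1231 g; ketchup: 1387 g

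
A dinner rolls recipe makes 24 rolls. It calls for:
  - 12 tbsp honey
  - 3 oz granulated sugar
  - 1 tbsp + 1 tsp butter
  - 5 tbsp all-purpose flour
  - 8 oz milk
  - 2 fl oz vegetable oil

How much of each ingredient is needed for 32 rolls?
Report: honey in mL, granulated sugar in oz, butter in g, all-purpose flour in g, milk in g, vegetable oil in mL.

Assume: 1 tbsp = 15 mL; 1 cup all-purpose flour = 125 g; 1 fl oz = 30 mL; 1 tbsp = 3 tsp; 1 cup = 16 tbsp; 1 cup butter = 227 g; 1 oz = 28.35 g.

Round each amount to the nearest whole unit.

honey: 240 mL; granulated sugar: 4 oz; butter: 25 g; all-purpose flour: 52 g; milk: 302 g; vegetable oil: 80 mL

Scaling factor: 32/24 = 4/3.
honey: 12 tbsp × 4/3 × 15 mL/tbsp = 240 mL
granulated sugar: 3 oz × 4/3 = 4 oz
butter: (1 tbsp + 1 tsp = 4/3 tbsp) × 4/3 ÷ 16 tbsp/cup × 227 g/cup ≈ 25 g
all-purpose flour: 5 tbsp × 4/3 ÷ 16 tbsp/cup × 125 g/cup ≈ 52 g
milk: 8 oz × 4/3 × 28.35 g/oz ≈ 302 g
vegetable oil: 2 fl oz × 4/3 × 30 mL/fl oz = 80 mL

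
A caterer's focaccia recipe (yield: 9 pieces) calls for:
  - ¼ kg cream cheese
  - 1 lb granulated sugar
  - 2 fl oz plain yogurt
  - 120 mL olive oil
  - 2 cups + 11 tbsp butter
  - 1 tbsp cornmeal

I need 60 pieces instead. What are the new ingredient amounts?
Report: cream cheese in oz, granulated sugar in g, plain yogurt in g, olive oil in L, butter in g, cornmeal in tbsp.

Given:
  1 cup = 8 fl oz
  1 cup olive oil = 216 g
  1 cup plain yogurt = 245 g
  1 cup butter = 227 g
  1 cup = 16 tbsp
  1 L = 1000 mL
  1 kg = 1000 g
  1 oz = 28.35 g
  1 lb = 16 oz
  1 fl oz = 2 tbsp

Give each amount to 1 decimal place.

cream cheese: 58.8 oz; granulated sugar: 3024.0 g; plain yogurt: 408.3 g; olive oil: 0.8 L; butter: 4067.1 g; cornmeal: 6.7 tbsp

Scaling factor: 60/9 = 20/3.
cream cheese: 0.25 kg × 20/3 × 1000 g/kg ÷ 28.35 g/oz ≈ 58.8 oz
granulated sugar: 1 lb × 20/3 × 16 oz/lb × 28.35 g/oz = 3024.0 g
plain yogurt: 2 fl oz × 20/3 ÷ 8 fl oz/cup × 245 g/cup ≈ 408.3 g
olive oil: 120 mL × 20/3 ÷ 1000 mL/L = 0.8 L
butter: (2 cup + 11 tbsp = 2.6875 cup) × 20/3 × 227 g/cup ≈ 4067.1 g
cornmeal: 1 tbsp × 20/3 ≈ 6.7 tbsp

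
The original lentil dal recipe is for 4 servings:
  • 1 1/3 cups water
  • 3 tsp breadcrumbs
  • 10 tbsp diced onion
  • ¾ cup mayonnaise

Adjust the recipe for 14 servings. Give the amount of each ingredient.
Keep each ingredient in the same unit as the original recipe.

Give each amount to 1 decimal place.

water: 4.7 cup; breadcrumbs: 10.5 tsp; diced onion: 35.0 tbsp; mayonnaise: 2.6 cup

Scaling factor: 14/4 = 7/2 = 3.5.
water: 4/3 cup × 7/2 ≈ 4.7 cup
breadcrumbs: 3 tsp × 7/2 = 10.5 tsp
diced onion: 10 tbsp × 7/2 = 35.0 tbsp
mayonnaise: 0.75 cup × 7/2 ≈ 2.6 cup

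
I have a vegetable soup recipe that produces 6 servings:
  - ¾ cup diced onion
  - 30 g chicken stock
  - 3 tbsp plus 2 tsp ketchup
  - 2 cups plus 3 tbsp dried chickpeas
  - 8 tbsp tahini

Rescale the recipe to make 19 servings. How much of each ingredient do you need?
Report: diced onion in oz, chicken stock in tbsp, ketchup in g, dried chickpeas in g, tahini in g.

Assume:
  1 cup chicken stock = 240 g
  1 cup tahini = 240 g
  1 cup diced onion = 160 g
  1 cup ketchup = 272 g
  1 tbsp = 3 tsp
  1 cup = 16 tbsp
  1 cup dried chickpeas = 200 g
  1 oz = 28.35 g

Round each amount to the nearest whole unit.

diced onion: 13 oz; chicken stock: 6 tbsp; ketchup: 197 g; dried chickpeas: 1385 g; tahini: 380 g

Scaling factor: 19/6.
diced onion: 0.75 cup × 19/6 × 160 g/cup ÷ 28.35 g/oz ≈ 13 oz
chicken stock: 30 g × 19/6 ÷ 240 g/cup × 16 tbsp/cup ≈ 6 tbsp
ketchup: (3 tbsp + 2 tsp = 11/3 tbsp) × 19/6 ÷ 16 tbsp/cup × 272 g/cup ≈ 197 g
dried chickpeas: (2 cup + 3 tbsp = 2.1875 cup) × 19/6 × 200 g/cup ≈ 1385 g
tahini: 8 tbsp × 19/6 ÷ 16 tbsp/cup × 240 g/cup = 380 g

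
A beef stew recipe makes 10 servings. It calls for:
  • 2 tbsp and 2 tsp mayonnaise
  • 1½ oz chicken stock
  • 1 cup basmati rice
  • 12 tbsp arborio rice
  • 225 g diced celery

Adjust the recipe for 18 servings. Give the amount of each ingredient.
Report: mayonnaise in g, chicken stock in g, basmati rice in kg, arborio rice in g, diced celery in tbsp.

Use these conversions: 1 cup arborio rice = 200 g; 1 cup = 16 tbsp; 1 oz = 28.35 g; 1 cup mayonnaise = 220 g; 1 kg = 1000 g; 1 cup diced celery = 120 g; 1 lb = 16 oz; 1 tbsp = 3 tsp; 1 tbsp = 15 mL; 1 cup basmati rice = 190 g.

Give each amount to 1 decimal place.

Scaling factor: 18/10 = 9/5 = 1.8.
mayonnaise: (2 tbsp + 2 tsp = 8/3 tbsp) × 9/5 ÷ 16 tbsp/cup × 220 g/cup = 66.0 g
chicken stock: 1.5 oz × 9/5 × 28.35 g/oz ≈ 76.5 g
basmati rice: 1 cup × 9/5 × 190 g/cup ÷ 1000 g/kg ≈ 0.3 kg
arborio rice: 12 tbsp × 9/5 ÷ 16 tbsp/cup × 200 g/cup = 270.0 g
diced celery: 225 g × 9/5 ÷ 120 g/cup × 16 tbsp/cup = 54.0 tbsp

mayonnaise: 66.0 g; chicken stock: 76.5 g; basmati rice: 0.3 kg; arborio rice: 270.0 g; diced celery: 54.0 tbsp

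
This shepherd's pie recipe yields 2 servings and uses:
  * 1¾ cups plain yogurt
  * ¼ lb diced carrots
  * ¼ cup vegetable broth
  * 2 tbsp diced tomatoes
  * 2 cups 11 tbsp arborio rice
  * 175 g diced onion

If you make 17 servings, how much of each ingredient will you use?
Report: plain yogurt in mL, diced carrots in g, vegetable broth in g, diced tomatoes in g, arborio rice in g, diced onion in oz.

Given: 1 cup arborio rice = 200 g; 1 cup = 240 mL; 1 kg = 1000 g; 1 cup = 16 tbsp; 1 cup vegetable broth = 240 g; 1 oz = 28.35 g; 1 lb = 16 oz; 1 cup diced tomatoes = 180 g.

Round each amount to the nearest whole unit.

Scaling factor: 17/2 = 8.5.
plain yogurt: 1.75 cup × 17/2 × 240 mL/cup = 3570 mL
diced carrots: 0.25 lb × 17/2 × 16 oz/lb × 28.35 g/oz ≈ 964 g
vegetable broth: 0.25 cup × 17/2 × 240 g/cup = 510 g
diced tomatoes: 2 tbsp × 17/2 ÷ 16 tbsp/cup × 180 g/cup ≈ 191 g
arborio rice: (2 cup + 11 tbsp = 2.6875 cup) × 17/2 × 200 g/cup ≈ 4569 g
diced onion: 175 g × 17/2 ÷ 28.35 g/oz ≈ 52 oz

plain yogurt: 3570 mL; diced carrots: 964 g; vegetable broth: 510 g; diced tomatoes: 191 g; arborio rice: 4569 g; diced onion: 52 oz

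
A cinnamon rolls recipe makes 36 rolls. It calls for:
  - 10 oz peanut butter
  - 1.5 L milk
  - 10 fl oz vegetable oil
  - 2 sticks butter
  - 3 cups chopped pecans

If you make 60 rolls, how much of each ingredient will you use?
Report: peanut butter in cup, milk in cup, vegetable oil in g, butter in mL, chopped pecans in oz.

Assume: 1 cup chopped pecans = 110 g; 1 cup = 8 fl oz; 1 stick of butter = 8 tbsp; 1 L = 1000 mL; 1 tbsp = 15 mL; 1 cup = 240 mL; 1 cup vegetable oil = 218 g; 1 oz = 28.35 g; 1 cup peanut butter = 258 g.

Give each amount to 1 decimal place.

peanut butter: 1.8 cup; milk: 10.4 cup; vegetable oil: 454.2 g; butter: 400.0 mL; chopped pecans: 19.4 oz

Scaling factor: 60/36 = 5/3.
peanut butter: 10 oz × 5/3 × 28.35 g/oz ÷ 258 g/cup ≈ 1.8 cup
milk: 1.5 L × 5/3 × 1000 mL/L ÷ 240 mL/cup ≈ 10.4 cup
vegetable oil: 10 fl oz × 5/3 ÷ 8 fl oz/cup × 218 g/cup ≈ 454.2 g
butter: 2 stick × 5/3 × 8 tbsp/stick × 15 mL/tbsp = 400.0 mL
chopped pecans: 3 cup × 5/3 × 110 g/cup ÷ 28.35 g/oz ≈ 19.4 oz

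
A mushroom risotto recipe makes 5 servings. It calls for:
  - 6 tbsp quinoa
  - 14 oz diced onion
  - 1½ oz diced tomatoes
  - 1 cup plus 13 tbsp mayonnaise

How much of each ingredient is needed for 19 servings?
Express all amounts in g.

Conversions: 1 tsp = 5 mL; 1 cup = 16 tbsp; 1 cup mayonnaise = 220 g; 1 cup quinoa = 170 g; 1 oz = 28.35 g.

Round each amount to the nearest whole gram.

Scaling factor: 19/5 = 3.8.
quinoa: 6 tbsp × 19/5 ÷ 16 tbsp/cup × 170 g/cup ≈ 242 g
diced onion: 14 oz × 19/5 × 28.35 g/oz ≈ 1508 g
diced tomatoes: 1.5 oz × 19/5 × 28.35 g/oz ≈ 162 g
mayonnaise: (1 cup + 13 tbsp = 1.8125 cup) × 19/5 × 220 g/cup ≈ 1515 g

quinoa: 242 g; diced onion: 1508 g; diced tomatoes: 162 g; mayonnaise: 1515 g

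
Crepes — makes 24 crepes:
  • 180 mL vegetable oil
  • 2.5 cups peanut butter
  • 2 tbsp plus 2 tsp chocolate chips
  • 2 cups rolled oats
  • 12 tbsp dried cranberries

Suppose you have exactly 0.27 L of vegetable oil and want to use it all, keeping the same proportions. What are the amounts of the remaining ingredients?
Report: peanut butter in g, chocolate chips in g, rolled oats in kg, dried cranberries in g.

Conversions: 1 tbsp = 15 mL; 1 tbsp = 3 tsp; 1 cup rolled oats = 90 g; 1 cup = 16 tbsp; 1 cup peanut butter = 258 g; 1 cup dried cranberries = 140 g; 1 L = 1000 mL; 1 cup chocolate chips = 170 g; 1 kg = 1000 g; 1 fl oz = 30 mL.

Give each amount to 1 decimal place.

peanut butter: 967.5 g; chocolate chips: 42.5 g; rolled oats: 0.3 kg; dried cranberries: 157.5 g

The original recipe has 0.18 L of vegetable oil, so the scaling factor is 0.27 ÷ 0.18 = 3/2 = 1.5.
peanut butter: 2.5 cup × 3/2 × 258 g/cup = 967.5 g
chocolate chips: (2 tbsp + 2 tsp = 8/3 tbsp) × 3/2 ÷ 16 tbsp/cup × 170 g/cup = 42.5 g
rolled oats: 2 cup × 3/2 × 90 g/cup ÷ 1000 g/kg ≈ 0.3 kg
dried cranberries: 12 tbsp × 3/2 ÷ 16 tbsp/cup × 140 g/cup = 157.5 g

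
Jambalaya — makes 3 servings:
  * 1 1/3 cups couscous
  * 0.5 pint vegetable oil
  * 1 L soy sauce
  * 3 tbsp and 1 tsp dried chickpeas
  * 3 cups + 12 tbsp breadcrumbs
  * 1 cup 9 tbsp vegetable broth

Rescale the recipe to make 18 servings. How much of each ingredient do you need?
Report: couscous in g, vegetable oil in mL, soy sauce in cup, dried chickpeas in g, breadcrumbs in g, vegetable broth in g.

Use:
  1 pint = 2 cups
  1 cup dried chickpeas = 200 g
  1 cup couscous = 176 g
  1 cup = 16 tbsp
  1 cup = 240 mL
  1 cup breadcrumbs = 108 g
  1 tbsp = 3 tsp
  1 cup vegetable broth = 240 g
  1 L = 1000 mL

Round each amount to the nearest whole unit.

Scaling factor: 18/3 = 6.
couscous: 4/3 cup × 6 × 176 g/cup = 1408 g
vegetable oil: 0.5 pint × 6 × 2 cup/pint × 240 mL/cup = 1440 mL
soy sauce: 1 L × 6 × 1000 mL/L ÷ 240 mL/cup = 25 cup
dried chickpeas: (3 tbsp + 1 tsp = 10/3 tbsp) × 6 ÷ 16 tbsp/cup × 200 g/cup = 250 g
breadcrumbs: (3 cup + 12 tbsp = 3.75 cup) × 6 × 108 g/cup = 2430 g
vegetable broth: (1 cup + 9 tbsp = 1.5625 cup) × 6 × 240 g/cup = 2250 g

couscous: 1408 g; vegetable oil: 1440 mL; soy sauce: 25 cup; dried chickpeas: 250 g; breadcrumbs: 2430 g; vegetable broth: 2250 g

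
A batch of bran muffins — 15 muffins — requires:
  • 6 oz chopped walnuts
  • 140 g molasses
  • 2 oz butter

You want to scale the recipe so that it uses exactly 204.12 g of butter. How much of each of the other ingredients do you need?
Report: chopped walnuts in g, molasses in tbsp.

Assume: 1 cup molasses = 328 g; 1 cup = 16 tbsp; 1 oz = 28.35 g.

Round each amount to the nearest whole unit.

The original recipe has 56.7 g of butter, so the scaling factor is 204.12 ÷ 56.7 = 18/5 = 3.6.
chopped walnuts: 6 oz × 18/5 × 28.35 g/oz ≈ 612 g
molasses: 140 g × 18/5 ÷ 328 g/cup × 16 tbsp/cup ≈ 25 tbsp

chopped walnuts: 612 g; molasses: 25 tbsp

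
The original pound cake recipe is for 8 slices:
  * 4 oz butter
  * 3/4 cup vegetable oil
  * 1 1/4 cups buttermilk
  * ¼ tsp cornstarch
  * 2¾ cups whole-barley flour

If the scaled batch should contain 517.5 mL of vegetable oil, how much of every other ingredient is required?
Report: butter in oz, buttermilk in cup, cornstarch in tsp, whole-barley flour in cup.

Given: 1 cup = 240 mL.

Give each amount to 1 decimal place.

The original recipe has 180 mL of vegetable oil, so the scaling factor is 517.5 ÷ 180 = 23/8 = 2.875.
butter: 4 oz × 23/8 = 11.5 oz
buttermilk: 1.25 cup × 23/8 ≈ 3.6 cup
cornstarch: 0.25 tsp × 23/8 ≈ 0.7 tsp
whole-barley flour: 2.75 cup × 23/8 ≈ 7.9 cup

butter: 11.5 oz; buttermilk: 3.6 cup; cornstarch: 0.7 tsp; whole-barley flour: 7.9 cup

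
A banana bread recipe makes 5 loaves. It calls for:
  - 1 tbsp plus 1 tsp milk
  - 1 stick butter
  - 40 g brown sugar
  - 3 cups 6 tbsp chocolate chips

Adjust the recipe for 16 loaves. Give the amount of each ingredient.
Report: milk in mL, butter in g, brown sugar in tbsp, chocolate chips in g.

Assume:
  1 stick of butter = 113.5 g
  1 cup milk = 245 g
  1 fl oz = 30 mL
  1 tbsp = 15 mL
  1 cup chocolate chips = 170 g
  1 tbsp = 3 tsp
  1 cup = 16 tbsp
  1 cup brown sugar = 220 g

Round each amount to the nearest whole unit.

Scaling factor: 16/5 = 3.2.
milk: (1 tbsp + 1 tsp = 4/3 tbsp) × 16/5 × 15 mL/tbsp = 64 mL
butter: 1 stick × 16/5 × 113.5 g/stick ≈ 363 g
brown sugar: 40 g × 16/5 ÷ 220 g/cup × 16 tbsp/cup ≈ 9 tbsp
chocolate chips: (3 cup + 6 tbsp = 3.375 cup) × 16/5 × 170 g/cup = 1836 g

milk: 64 mL; butter: 363 g; brown sugar: 9 tbsp; chocolate chips: 1836 g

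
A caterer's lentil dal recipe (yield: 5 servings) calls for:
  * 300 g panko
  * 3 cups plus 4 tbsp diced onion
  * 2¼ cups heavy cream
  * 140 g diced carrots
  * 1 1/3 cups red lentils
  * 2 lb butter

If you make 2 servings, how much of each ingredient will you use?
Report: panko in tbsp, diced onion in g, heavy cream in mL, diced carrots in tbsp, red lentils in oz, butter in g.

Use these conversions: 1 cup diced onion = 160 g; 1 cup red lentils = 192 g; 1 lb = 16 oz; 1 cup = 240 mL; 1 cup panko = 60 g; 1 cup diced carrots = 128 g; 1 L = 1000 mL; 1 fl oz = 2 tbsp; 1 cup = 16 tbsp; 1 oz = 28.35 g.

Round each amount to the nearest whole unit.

Scaling factor: 2/5 = 0.4.
panko: 300 g × 2/5 ÷ 60 g/cup × 16 tbsp/cup = 32 tbsp
diced onion: (3 cup + 4 tbsp = 3.25 cup) × 2/5 × 160 g/cup = 208 g
heavy cream: 2.25 cup × 2/5 × 240 mL/cup = 216 mL
diced carrots: 140 g × 2/5 ÷ 128 g/cup × 16 tbsp/cup = 7 tbsp
red lentils: 4/3 cup × 2/5 × 192 g/cup ÷ 28.35 g/oz ≈ 4 oz
butter: 2 lb × 2/5 × 16 oz/lb × 28.35 g/oz ≈ 363 g

panko: 32 tbsp; diced onion: 208 g; heavy cream: 216 mL; diced carrots: 7 tbsp; red lentils: 4 oz; butter: 363 g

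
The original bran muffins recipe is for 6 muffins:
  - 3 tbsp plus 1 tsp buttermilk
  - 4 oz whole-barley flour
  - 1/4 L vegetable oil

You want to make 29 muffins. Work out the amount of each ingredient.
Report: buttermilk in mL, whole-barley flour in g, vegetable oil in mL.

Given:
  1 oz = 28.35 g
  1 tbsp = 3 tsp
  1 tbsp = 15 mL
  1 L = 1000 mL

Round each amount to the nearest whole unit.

buttermilk: 242 mL; whole-barley flour: 548 g; vegetable oil: 1208 mL

Scaling factor: 29/6.
buttermilk: (3 tbsp + 1 tsp = 10/3 tbsp) × 29/6 × 15 mL/tbsp ≈ 242 mL
whole-barley flour: 4 oz × 29/6 × 28.35 g/oz ≈ 548 g
vegetable oil: 0.25 L × 29/6 × 1000 mL/L ≈ 1208 mL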